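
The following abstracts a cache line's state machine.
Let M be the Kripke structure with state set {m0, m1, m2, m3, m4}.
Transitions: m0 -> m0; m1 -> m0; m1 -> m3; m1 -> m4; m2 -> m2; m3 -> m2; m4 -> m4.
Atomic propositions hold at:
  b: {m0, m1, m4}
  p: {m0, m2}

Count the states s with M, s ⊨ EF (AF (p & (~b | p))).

4

Sat(~b) = {m2, m3}
Sat(~b | p) = {m0, m2, m3}
Sat(p & (~b | p)) = {m0, m2}
AF (p & (~b | p)): least fixpoint, start Z0 = {m0, m2}, add states with every successor in Z. Z1 = {m0, m2, m3}; fixed.
Sat(AF (p & (~b | p))) = {m0, m2, m3}
EF (AF (p & (~b | p))): least fixpoint, start Z0 = {m0, m2, m3}, add states with some successor in Z. Z1 = {m0, m1, m2, m3}; fixed.
Sat(EF (AF (p & (~b | p)))) = {m0, m1, m2, m3}
|Sat(EF (AF (p & (~b | p))))| = |{m0, m1, m2, m3}| = 4.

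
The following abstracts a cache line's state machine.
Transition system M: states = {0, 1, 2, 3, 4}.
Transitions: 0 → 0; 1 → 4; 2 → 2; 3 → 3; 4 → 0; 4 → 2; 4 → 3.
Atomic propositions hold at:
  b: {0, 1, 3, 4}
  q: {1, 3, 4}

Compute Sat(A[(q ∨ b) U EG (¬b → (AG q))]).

Sat(q ∨ b) = {0, 1, 3, 4}
Sat(¬b) = {2}
AG q: greatest fixpoint, start Z0 = {1, 3, 4}, keep only states in Sat with every successor in Z. Z1 = {1, 3}; Z2 = {3}; fixed.
Sat(AG q) = {3}
Sat(¬b → (AG q)) = {0, 1, 3, 4}
EG (¬b → (AG q)): greatest fixpoint, start Z0 = {0, 1, 3, 4}, keep only states in Sat with some successor in Z. Already a fixed point.
Sat(EG (¬b → (AG q))) = {0, 1, 3, 4}
A[(q ∨ b) U EG (¬b → (AG q))]: least fixpoint, start Z0 = Sat(EG (¬b → (AG q))) = {0, 1, 3, 4}, add states in Sat(q ∨ b) with every successor in Z. Already a fixed point.
Sat(A[(q ∨ b) U EG (¬b → (AG q))]) = {0, 1, 3, 4}

{0, 1, 3, 4}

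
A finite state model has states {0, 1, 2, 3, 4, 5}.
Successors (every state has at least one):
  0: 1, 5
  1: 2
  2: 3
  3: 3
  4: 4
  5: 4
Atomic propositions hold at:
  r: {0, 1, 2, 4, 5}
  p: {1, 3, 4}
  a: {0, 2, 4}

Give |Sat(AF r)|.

AF r: least fixpoint, start Z0 = {0, 1, 2, 4, 5}, add states with every successor in Z. Already a fixed point.
Sat(AF r) = {0, 1, 2, 4, 5}
|Sat(AF r)| = |{0, 1, 2, 4, 5}| = 5.

5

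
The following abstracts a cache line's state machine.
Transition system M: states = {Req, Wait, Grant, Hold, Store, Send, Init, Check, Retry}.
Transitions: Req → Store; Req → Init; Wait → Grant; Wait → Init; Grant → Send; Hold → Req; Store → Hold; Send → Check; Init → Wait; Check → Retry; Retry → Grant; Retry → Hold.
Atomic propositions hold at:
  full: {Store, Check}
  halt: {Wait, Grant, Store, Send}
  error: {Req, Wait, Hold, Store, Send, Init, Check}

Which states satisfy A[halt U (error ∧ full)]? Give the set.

{Grant, Store, Send, Check}

Sat(error ∧ full) = {Store, Check}
A[halt U (error ∧ full)]: least fixpoint, start Z0 = Sat((error ∧ full)) = {Store, Check}, add states in Sat(halt) with every successor in Z. Z1 = {Store, Send, Check}; Z2 = {Grant, Store, Send, Check}; fixed.
Sat(A[halt U (error ∧ full)]) = {Grant, Store, Send, Check}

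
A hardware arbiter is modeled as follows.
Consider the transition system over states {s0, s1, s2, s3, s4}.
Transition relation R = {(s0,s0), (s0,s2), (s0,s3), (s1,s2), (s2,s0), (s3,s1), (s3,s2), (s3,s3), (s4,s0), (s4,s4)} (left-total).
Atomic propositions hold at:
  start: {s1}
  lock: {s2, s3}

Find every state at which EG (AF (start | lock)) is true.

Sat(start | lock) = {s1, s2, s3}
AF (start | lock): least fixpoint, start Z0 = {s1, s2, s3}, add states with every successor in Z. Already a fixed point.
Sat(AF (start | lock)) = {s1, s2, s3}
EG (AF (start | lock)): greatest fixpoint, start Z0 = {s1, s2, s3}, keep only states in Sat with some successor in Z. Z1 = {s1, s3}; Z2 = {s3}; fixed.
Sat(EG (AF (start | lock))) = {s3}

{s3}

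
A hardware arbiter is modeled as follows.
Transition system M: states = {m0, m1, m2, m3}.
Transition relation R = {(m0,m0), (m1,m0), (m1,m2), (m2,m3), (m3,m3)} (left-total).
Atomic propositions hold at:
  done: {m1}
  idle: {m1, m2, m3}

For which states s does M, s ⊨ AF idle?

AF idle: least fixpoint, start Z0 = {m1, m2, m3}, add states with every successor in Z. Already a fixed point.
Sat(AF idle) = {m1, m2, m3}

{m1, m2, m3}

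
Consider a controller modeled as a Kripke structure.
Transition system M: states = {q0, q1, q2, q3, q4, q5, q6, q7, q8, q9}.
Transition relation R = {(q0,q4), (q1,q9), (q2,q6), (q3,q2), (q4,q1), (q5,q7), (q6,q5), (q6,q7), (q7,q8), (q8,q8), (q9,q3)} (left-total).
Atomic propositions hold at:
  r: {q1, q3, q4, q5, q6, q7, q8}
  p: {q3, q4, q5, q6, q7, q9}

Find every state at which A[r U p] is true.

A[r U p]: least fixpoint, start Z0 = Sat(p) = {q3, q4, q5, q6, q7, q9}, add states in Sat(r) with every successor in Z. Z1 = {q1, q3, q4, q5, q6, q7, q9}; fixed.
Sat(A[r U p]) = {q1, q3, q4, q5, q6, q7, q9}

{q1, q3, q4, q5, q6, q7, q9}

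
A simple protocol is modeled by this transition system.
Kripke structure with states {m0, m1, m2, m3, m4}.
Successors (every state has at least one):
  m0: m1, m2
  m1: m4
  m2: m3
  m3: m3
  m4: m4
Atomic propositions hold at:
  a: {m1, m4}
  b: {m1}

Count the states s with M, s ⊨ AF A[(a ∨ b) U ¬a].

3

Sat(a ∨ b) = {m1, m4}
Sat(¬a) = {m0, m2, m3}
A[(a ∨ b) U ¬a]: least fixpoint, start Z0 = Sat(¬a) = {m0, m2, m3}, add states in Sat(a ∨ b) with every successor in Z. Already a fixed point.
Sat(A[(a ∨ b) U ¬a]) = {m0, m2, m3}
AF A[(a ∨ b) U ¬a]: least fixpoint, start Z0 = {m0, m2, m3}, add states with every successor in Z. Already a fixed point.
Sat(AF A[(a ∨ b) U ¬a]) = {m0, m2, m3}
|Sat(AF A[(a ∨ b) U ¬a])| = |{m0, m2, m3}| = 3.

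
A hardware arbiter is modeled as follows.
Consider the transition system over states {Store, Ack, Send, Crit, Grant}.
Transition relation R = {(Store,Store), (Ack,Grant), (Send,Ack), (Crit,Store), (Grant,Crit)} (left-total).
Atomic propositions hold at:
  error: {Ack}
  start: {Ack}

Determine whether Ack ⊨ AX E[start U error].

No

E[start U error]: least fixpoint, start Z0 = Sat(error) = {Ack}, add states in Sat(start) with some successor in Z. Already a fixed point.
Sat(E[start U error]) = {Ack}
Sat(AX E[start U error]) = {s : every successor in {Ack}} = {Send}
Ack ∉ Sat(AX E[start U error]) = {Send}, so the formula does not hold at Ack.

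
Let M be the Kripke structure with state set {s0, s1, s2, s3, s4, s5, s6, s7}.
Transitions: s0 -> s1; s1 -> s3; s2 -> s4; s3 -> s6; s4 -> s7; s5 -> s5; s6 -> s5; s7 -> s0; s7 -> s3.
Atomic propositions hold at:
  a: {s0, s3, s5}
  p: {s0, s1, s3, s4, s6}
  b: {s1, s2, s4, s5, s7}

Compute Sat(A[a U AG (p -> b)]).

{s5}

Sat(p -> b) = {s1, s2, s4, s5, s7}
AG (p -> b): greatest fixpoint, start Z0 = {s1, s2, s4, s5, s7}, keep only states in Sat with every successor in Z. Z1 = {s2, s4, s5}; Z2 = {s2, s5}; Z3 = {s5}; fixed.
Sat(AG (p -> b)) = {s5}
A[a U AG (p -> b)]: least fixpoint, start Z0 = Sat(AG (p -> b)) = {s5}, add states in Sat(a) with every successor in Z. Already a fixed point.
Sat(A[a U AG (p -> b)]) = {s5}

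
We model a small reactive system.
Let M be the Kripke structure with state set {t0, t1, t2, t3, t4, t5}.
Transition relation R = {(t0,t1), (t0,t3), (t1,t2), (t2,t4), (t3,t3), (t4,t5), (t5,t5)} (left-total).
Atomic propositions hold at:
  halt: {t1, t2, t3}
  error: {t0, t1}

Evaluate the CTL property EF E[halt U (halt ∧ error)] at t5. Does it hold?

Sat(halt ∧ error) = {t1}
E[halt U (halt ∧ error)]: least fixpoint, start Z0 = Sat((halt ∧ error)) = {t1}, add states in Sat(halt) with some successor in Z. Already a fixed point.
Sat(E[halt U (halt ∧ error)]) = {t1}
EF E[halt U (halt ∧ error)]: least fixpoint, start Z0 = {t1}, add states with some successor in Z. Z1 = {t0, t1}; fixed.
Sat(EF E[halt U (halt ∧ error)]) = {t0, t1}
t5 ∉ Sat(EF E[halt U (halt ∧ error)]) = {t0, t1}, so the formula does not hold at t5.

No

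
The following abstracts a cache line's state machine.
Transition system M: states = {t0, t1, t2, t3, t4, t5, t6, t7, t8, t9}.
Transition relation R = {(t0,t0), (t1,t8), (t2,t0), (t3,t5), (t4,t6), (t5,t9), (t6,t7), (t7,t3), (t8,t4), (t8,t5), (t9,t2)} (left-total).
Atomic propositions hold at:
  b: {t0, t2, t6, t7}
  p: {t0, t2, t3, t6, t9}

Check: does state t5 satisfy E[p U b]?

No

E[p U b]: least fixpoint, start Z0 = Sat(b) = {t0, t2, t6, t7}, add states in Sat(p) with some successor in Z. Z1 = {t0, t2, t6, t7, t9}; fixed.
Sat(E[p U b]) = {t0, t2, t6, t7, t9}
t5 ∉ Sat(E[p U b]) = {t0, t2, t6, t7, t9}, so the formula does not hold at t5.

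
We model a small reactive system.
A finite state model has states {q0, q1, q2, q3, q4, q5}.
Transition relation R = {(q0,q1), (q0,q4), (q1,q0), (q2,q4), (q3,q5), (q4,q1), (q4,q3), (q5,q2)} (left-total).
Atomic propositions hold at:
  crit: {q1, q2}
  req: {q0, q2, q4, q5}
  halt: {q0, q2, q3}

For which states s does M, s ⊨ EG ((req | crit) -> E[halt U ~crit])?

{q0, q2, q3, q4, q5}

Sat(req | crit) = {q0, q1, q2, q4, q5}
Sat(~crit) = {q0, q3, q4, q5}
E[halt U ~crit]: least fixpoint, start Z0 = Sat(~crit) = {q0, q3, q4, q5}, add states in Sat(halt) with some successor in Z. Z1 = {q0, q2, q3, q4, q5}; fixed.
Sat(E[halt U ~crit]) = {q0, q2, q3, q4, q5}
Sat((req | crit) -> E[halt U ~crit]) = {q0, q2, q3, q4, q5}
EG ((req | crit) -> E[halt U ~crit]): greatest fixpoint, start Z0 = {q0, q2, q3, q4, q5}, keep only states in Sat with some successor in Z. Already a fixed point.
Sat(EG ((req | crit) -> E[halt U ~crit])) = {q0, q2, q3, q4, q5}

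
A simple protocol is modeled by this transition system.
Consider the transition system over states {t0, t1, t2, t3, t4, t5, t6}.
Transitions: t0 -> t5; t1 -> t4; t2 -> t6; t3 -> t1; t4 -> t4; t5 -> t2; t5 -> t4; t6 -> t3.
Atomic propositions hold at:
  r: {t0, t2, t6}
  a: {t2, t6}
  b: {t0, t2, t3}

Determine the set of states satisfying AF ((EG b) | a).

{t2, t6}

EG b: greatest fixpoint, start Z0 = {t0, t2, t3}, keep only states in Sat with some successor in Z. Z1 = ∅; fixed.
Sat(EG b) = ∅
Sat((EG b) | a) = {t2, t6}
AF ((EG b) | a): least fixpoint, start Z0 = {t2, t6}, add states with every successor in Z. Already a fixed point.
Sat(AF ((EG b) | a)) = {t2, t6}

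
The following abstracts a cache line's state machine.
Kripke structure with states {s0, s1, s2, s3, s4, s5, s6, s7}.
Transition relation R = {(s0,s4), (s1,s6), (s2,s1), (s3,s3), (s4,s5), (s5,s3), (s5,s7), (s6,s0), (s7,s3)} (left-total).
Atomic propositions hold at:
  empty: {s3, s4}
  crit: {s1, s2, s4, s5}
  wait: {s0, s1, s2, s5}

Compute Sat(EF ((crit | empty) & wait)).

{s0, s1, s2, s4, s5, s6}

Sat(crit | empty) = {s1, s2, s3, s4, s5}
Sat((crit | empty) & wait) = {s1, s2, s5}
EF ((crit | empty) & wait): least fixpoint, start Z0 = {s1, s2, s5}, add states with some successor in Z. Z1 = {s1, s2, s4, s5}; Z2 = {s0, s1, s2, s4, s5}; Z3 = {s0, s1, s2, s4, s5, s6}; fixed.
Sat(EF ((crit | empty) & wait)) = {s0, s1, s2, s4, s5, s6}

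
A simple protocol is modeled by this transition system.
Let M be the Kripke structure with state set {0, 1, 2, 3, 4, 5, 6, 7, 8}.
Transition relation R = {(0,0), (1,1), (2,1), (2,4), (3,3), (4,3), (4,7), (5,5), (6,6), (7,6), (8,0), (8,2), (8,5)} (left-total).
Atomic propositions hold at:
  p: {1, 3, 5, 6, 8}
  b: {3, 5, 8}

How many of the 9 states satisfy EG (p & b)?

Sat(p & b) = {3, 5, 8}
EG (p & b): greatest fixpoint, start Z0 = {3, 5, 8}, keep only states in Sat with some successor in Z. Already a fixed point.
Sat(EG (p & b)) = {3, 5, 8}
|Sat(EG (p & b))| = |{3, 5, 8}| = 3.

3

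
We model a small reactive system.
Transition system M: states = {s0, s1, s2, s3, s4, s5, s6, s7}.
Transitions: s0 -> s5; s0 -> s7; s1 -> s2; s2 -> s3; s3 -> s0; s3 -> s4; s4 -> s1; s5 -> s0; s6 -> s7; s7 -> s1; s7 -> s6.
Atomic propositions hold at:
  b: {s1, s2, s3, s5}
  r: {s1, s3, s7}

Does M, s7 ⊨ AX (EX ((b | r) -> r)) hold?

Sat(b | r) = {s1, s2, s3, s5, s7}
Sat((b | r) -> r) = {s0, s1, s3, s4, s6, s7}
Sat(EX ((b | r) -> r)) = {s : some successor in {s0, s1, s3, s4, s6, s7}} = {s0, s2, s3, s4, s5, s6, s7}
Sat(AX (EX ((b | r) -> r))) = {s : every successor in {s0, s2, s3, s4, s5, s6, s7}} = {s0, s1, s2, s3, s5, s6}
s7 ∉ Sat(AX (EX ((b | r) -> r))) = {s0, s1, s2, s3, s5, s6}, so the formula does not hold at s7.

No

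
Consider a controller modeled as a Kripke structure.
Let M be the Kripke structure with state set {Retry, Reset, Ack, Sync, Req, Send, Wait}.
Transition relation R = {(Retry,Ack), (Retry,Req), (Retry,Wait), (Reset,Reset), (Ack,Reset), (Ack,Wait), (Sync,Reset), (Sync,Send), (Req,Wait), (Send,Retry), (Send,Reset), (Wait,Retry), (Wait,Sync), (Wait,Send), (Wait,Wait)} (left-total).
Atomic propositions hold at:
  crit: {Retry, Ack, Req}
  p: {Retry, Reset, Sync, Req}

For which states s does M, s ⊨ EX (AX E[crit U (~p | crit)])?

{Retry, Send, Wait}

Sat(~p) = {Ack, Send, Wait}
Sat(~p | crit) = {Retry, Ack, Req, Send, Wait}
E[crit U (~p | crit)]: least fixpoint, start Z0 = Sat((~p | crit)) = {Retry, Ack, Req, Send, Wait}, add states in Sat(crit) with some successor in Z. Already a fixed point.
Sat(E[crit U (~p | crit)]) = {Retry, Ack, Req, Send, Wait}
Sat(AX E[crit U (~p | crit)]) = {s : every successor in {Retry, Ack, Req, Send, Wait}} = {Retry, Req}
Sat(EX (AX E[crit U (~p | crit)])) = {s : some successor in {Retry, Req}} = {Retry, Send, Wait}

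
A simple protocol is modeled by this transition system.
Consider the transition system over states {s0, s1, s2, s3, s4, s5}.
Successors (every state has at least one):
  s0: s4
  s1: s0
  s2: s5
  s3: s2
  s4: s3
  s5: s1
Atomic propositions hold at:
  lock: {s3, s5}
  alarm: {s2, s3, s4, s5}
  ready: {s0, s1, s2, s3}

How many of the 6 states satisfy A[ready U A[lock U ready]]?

5

A[lock U ready]: least fixpoint, start Z0 = Sat(ready) = {s0, s1, s2, s3}, add states in Sat(lock) with every successor in Z. Z1 = {s0, s1, s2, s3, s5}; fixed.
Sat(A[lock U ready]) = {s0, s1, s2, s3, s5}
A[ready U A[lock U ready]]: least fixpoint, start Z0 = Sat(A[lock U ready]) = {s0, s1, s2, s3, s5}, add states in Sat(ready) with every successor in Z. Already a fixed point.
Sat(A[ready U A[lock U ready]]) = {s0, s1, s2, s3, s5}
|Sat(A[ready U A[lock U ready]])| = |{s0, s1, s2, s3, s5}| = 5.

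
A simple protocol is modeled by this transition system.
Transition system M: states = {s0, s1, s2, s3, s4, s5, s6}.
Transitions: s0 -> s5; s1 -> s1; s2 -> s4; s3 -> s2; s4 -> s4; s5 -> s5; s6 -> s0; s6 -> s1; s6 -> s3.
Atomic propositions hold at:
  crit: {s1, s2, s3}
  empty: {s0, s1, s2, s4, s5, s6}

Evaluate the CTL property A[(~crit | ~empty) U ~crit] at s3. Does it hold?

Sat(~crit) = {s0, s4, s5, s6}
Sat(~empty) = {s3}
Sat(~crit | ~empty) = {s0, s3, s4, s5, s6}
A[(~crit | ~empty) U ~crit]: least fixpoint, start Z0 = Sat(~crit) = {s0, s4, s5, s6}, add states in Sat(~crit | ~empty) with every successor in Z. Already a fixed point.
Sat(A[(~crit | ~empty) U ~crit]) = {s0, s4, s5, s6}
s3 ∉ Sat(A[(~crit | ~empty) U ~crit]) = {s0, s4, s5, s6}, so the formula does not hold at s3.

No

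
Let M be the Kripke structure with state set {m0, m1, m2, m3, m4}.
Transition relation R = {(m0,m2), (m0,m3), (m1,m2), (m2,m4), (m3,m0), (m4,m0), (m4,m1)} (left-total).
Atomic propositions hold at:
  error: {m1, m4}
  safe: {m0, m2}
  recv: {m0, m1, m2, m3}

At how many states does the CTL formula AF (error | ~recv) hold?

3

Sat(~recv) = {m4}
Sat(error | ~recv) = {m1, m4}
AF (error | ~recv): least fixpoint, start Z0 = {m1, m4}, add states with every successor in Z. Z1 = {m1, m2, m4}; fixed.
Sat(AF (error | ~recv)) = {m1, m2, m4}
|Sat(AF (error | ~recv))| = |{m1, m2, m4}| = 3.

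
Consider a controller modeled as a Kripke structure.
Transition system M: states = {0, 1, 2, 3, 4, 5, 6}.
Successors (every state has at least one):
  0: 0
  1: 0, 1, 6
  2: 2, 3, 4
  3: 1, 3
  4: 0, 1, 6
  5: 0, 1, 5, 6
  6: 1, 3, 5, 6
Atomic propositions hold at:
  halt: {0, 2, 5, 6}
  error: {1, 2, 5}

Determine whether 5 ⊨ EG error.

EG error: greatest fixpoint, start Z0 = {1, 2, 5}, keep only states in Sat with some successor in Z. Already a fixed point.
Sat(EG error) = {1, 2, 5}
5 ∈ Sat(EG error) = {1, 2, 5}, so the formula holds at 5.

Yes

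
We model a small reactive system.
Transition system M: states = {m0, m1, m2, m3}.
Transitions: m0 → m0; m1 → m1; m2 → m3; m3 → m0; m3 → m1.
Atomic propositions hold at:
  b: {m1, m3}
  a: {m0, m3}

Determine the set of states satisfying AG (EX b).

{m1}

Sat(EX b) = {s : some successor in {m1, m3}} = {m1, m2, m3}
AG (EX b): greatest fixpoint, start Z0 = {m1, m2, m3}, keep only states in Sat with every successor in Z. Z1 = {m1, m2}; Z2 = {m1}; fixed.
Sat(AG (EX b)) = {m1}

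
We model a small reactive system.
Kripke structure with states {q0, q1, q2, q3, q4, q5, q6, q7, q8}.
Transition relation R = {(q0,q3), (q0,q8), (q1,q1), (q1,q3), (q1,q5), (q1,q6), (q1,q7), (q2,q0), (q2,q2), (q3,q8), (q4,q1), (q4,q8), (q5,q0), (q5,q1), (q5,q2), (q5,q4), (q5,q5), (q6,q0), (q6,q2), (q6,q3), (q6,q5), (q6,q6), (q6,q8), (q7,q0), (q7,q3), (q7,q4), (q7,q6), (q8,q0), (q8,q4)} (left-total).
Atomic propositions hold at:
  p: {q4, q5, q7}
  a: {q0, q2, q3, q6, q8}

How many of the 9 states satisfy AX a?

Sat(AX a) = {s : every successor in {q0, q2, q3, q6, q8}} = {q0, q2, q3}
|Sat(AX a)| = |{q0, q2, q3}| = 3.

3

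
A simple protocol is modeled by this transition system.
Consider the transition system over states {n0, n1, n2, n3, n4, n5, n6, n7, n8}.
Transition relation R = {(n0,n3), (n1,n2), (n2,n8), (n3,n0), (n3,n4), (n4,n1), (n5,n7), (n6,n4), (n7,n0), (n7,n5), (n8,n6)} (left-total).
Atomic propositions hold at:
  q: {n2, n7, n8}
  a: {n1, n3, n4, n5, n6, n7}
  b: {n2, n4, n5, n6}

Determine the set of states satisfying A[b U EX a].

Sat(EX a) = {s : some successor in {n1, n3, n4, n5, n6, n7}} = {n0, n3, n4, n5, n6, n7, n8}
A[b U EX a]: least fixpoint, start Z0 = Sat(EX a) = {n0, n3, n4, n5, n6, n7, n8}, add states in Sat(b) with every successor in Z. Z1 = {n0, n2, n3, n4, n5, n6, n7, n8}; fixed.
Sat(A[b U EX a]) = {n0, n2, n3, n4, n5, n6, n7, n8}

{n0, n2, n3, n4, n5, n6, n7, n8}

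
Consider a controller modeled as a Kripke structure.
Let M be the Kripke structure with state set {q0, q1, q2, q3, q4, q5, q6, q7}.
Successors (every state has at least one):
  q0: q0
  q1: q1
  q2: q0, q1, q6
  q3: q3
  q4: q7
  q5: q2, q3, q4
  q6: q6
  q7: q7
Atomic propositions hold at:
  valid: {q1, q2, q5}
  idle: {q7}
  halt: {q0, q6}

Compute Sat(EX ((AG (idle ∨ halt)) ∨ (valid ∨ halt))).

Sat(idle ∨ halt) = {q0, q6, q7}
AG (idle ∨ halt): greatest fixpoint, start Z0 = {q0, q6, q7}, keep only states in Sat with every successor in Z. Already a fixed point.
Sat(AG (idle ∨ halt)) = {q0, q6, q7}
Sat(valid ∨ halt) = {q0, q1, q2, q5, q6}
Sat((AG (idle ∨ halt)) ∨ (valid ∨ halt)) = {q0, q1, q2, q5, q6, q7}
Sat(EX ((AG (idle ∨ halt)) ∨ (valid ∨ halt))) = {s : some successor in {q0, q1, q2, q5, q6, q7}} = {q0, q1, q2, q4, q5, q6, q7}

{q0, q1, q2, q4, q5, q6, q7}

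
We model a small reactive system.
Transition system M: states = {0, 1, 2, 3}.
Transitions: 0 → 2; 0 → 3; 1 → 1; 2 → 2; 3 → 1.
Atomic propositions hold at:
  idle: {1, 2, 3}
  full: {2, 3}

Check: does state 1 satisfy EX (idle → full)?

No

Sat(idle → full) = {0, 2, 3}
Sat(EX (idle → full)) = {s : some successor in {0, 2, 3}} = {0, 2}
1 ∉ Sat(EX (idle → full)) = {0, 2}, so the formula does not hold at 1.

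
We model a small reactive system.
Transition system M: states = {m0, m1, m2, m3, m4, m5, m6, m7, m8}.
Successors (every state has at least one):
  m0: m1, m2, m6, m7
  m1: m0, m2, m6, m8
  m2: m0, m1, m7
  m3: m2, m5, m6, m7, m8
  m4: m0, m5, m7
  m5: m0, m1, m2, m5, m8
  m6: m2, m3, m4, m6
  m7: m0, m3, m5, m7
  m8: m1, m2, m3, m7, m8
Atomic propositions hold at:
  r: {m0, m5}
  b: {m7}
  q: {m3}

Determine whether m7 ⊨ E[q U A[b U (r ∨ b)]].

Sat(r ∨ b) = {m0, m5, m7}
A[b U (r ∨ b)]: least fixpoint, start Z0 = Sat((r ∨ b)) = {m0, m5, m7}, add states in Sat(b) with every successor in Z. Already a fixed point.
Sat(A[b U (r ∨ b)]) = {m0, m5, m7}
E[q U A[b U (r ∨ b)]]: least fixpoint, start Z0 = Sat(A[b U (r ∨ b)]) = {m0, m5, m7}, add states in Sat(q) with some successor in Z. Z1 = {m0, m3, m5, m7}; fixed.
Sat(E[q U A[b U (r ∨ b)]]) = {m0, m3, m5, m7}
m7 ∈ Sat(E[q U A[b U (r ∨ b)]]) = {m0, m3, m5, m7}, so the formula holds at m7.

Yes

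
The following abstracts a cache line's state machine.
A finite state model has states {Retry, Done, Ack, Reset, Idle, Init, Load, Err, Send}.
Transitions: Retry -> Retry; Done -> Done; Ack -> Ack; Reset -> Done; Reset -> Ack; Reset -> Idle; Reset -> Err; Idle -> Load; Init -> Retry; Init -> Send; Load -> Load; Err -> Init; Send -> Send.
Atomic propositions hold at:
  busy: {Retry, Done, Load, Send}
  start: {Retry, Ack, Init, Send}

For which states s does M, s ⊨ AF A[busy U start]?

A[busy U start]: least fixpoint, start Z0 = Sat(start) = {Retry, Ack, Init, Send}, add states in Sat(busy) with every successor in Z. Already a fixed point.
Sat(A[busy U start]) = {Retry, Ack, Init, Send}
AF A[busy U start]: least fixpoint, start Z0 = {Retry, Ack, Init, Send}, add states with every successor in Z. Z1 = {Retry, Ack, Init, Err, Send}; fixed.
Sat(AF A[busy U start]) = {Retry, Ack, Init, Err, Send}

{Retry, Ack, Init, Err, Send}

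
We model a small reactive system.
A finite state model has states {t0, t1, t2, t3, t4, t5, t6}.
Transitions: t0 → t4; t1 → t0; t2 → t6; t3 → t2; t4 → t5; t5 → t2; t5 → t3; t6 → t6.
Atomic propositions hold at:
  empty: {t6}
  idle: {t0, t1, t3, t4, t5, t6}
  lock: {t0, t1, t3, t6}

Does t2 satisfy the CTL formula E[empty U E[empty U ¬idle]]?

Yes

Sat(¬idle) = {t2}
E[empty U ¬idle]: least fixpoint, start Z0 = Sat(¬idle) = {t2}, add states in Sat(empty) with some successor in Z. Already a fixed point.
Sat(E[empty U ¬idle]) = {t2}
E[empty U E[empty U ¬idle]]: least fixpoint, start Z0 = Sat(E[empty U ¬idle]) = {t2}, add states in Sat(empty) with some successor in Z. Already a fixed point.
Sat(E[empty U E[empty U ¬idle]]) = {t2}
t2 ∈ Sat(E[empty U E[empty U ¬idle]]) = {t2}, so the formula holds at t2.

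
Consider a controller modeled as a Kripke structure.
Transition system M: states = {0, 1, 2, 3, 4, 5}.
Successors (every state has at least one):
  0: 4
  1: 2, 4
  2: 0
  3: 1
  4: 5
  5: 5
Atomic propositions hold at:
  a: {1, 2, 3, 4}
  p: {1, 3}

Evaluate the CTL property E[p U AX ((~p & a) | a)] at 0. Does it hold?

Yes

Sat(~p) = {0, 2, 4, 5}
Sat(~p & a) = {2, 4}
Sat((~p & a) | a) = {1, 2, 3, 4}
Sat(AX ((~p & a) | a)) = {s : every successor in {1, 2, 3, 4}} = {0, 1, 3}
E[p U AX ((~p & a) | a)]: least fixpoint, start Z0 = Sat(AX ((~p & a) | a)) = {0, 1, 3}, add states in Sat(p) with some successor in Z. Already a fixed point.
Sat(E[p U AX ((~p & a) | a)]) = {0, 1, 3}
0 ∈ Sat(E[p U AX ((~p & a) | a)]) = {0, 1, 3}, so the formula holds at 0.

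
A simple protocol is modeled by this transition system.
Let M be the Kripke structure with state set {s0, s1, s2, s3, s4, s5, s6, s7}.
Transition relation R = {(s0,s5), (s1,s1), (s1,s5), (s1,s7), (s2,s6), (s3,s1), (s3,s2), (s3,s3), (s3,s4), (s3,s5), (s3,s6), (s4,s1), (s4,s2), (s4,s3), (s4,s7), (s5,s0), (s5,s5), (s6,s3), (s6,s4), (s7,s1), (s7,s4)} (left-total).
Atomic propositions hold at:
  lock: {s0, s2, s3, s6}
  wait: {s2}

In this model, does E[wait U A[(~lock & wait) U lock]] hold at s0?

Yes

Sat(~lock) = {s1, s4, s5, s7}
Sat(~lock & wait) = ∅
A[(~lock & wait) U lock]: least fixpoint, start Z0 = Sat(lock) = {s0, s2, s3, s6}, add states in Sat(~lock & wait) with every successor in Z. Already a fixed point.
Sat(A[(~lock & wait) U lock]) = {s0, s2, s3, s6}
E[wait U A[(~lock & wait) U lock]]: least fixpoint, start Z0 = Sat(A[(~lock & wait) U lock]) = {s0, s2, s3, s6}, add states in Sat(wait) with some successor in Z. Already a fixed point.
Sat(E[wait U A[(~lock & wait) U lock]]) = {s0, s2, s3, s6}
s0 ∈ Sat(E[wait U A[(~lock & wait) U lock]]) = {s0, s2, s3, s6}, so the formula holds at s0.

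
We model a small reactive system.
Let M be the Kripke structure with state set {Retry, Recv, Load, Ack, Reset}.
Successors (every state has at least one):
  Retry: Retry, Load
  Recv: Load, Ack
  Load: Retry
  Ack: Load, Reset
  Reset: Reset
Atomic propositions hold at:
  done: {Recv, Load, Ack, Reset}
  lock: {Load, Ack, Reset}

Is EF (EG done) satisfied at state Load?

No

EG done: greatest fixpoint, start Z0 = {Recv, Load, Ack, Reset}, keep only states in Sat with some successor in Z. Z1 = {Recv, Ack, Reset}; fixed.
Sat(EG done) = {Recv, Ack, Reset}
EF (EG done): least fixpoint, start Z0 = {Recv, Ack, Reset}, add states with some successor in Z. Already a fixed point.
Sat(EF (EG done)) = {Recv, Ack, Reset}
Load ∉ Sat(EF (EG done)) = {Recv, Ack, Reset}, so the formula does not hold at Load.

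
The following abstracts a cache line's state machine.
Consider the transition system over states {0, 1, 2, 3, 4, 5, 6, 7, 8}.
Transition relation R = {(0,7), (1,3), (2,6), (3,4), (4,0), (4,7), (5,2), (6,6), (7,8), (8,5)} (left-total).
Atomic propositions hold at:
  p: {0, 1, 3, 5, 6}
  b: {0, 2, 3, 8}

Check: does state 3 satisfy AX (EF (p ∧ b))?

Sat(p ∧ b) = {0, 3}
EF (p ∧ b): least fixpoint, start Z0 = {0, 3}, add states with some successor in Z. Z1 = {0, 1, 3, 4}; fixed.
Sat(EF (p ∧ b)) = {0, 1, 3, 4}
Sat(AX (EF (p ∧ b))) = {s : every successor in {0, 1, 3, 4}} = {1, 3}
3 ∈ Sat(AX (EF (p ∧ b))) = {1, 3}, so the formula holds at 3.

Yes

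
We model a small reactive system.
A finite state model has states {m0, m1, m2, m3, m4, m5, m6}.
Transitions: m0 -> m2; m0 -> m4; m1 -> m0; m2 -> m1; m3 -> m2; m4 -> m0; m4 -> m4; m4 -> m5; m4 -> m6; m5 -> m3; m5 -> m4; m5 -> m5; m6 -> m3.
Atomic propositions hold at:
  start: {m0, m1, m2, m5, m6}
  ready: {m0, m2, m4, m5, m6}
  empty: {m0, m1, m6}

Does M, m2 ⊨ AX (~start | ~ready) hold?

Sat(~start) = {m3, m4}
Sat(~ready) = {m1, m3}
Sat(~start | ~ready) = {m1, m3, m4}
Sat(AX (~start | ~ready)) = {s : every successor in {m1, m3, m4}} = {m2, m6}
m2 ∈ Sat(AX (~start | ~ready)) = {m2, m6}, so the formula holds at m2.

Yes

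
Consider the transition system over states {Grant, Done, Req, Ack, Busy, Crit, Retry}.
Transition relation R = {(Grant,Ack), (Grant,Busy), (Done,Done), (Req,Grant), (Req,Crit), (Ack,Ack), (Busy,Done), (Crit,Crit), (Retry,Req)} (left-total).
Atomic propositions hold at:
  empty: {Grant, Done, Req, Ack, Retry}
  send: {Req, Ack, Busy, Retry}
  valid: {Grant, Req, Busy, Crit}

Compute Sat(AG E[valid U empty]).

E[valid U empty]: least fixpoint, start Z0 = Sat(empty) = {Grant, Done, Req, Ack, Retry}, add states in Sat(valid) with some successor in Z. Z1 = {Grant, Done, Req, Ack, Busy, Retry}; fixed.
Sat(E[valid U empty]) = {Grant, Done, Req, Ack, Busy, Retry}
AG E[valid U empty]: greatest fixpoint, start Z0 = {Grant, Done, Req, Ack, Busy, Retry}, keep only states in Sat with every successor in Z. Z1 = {Grant, Done, Ack, Busy, Retry}; Z2 = {Grant, Done, Ack, Busy}; fixed.
Sat(AG E[valid U empty]) = {Grant, Done, Ack, Busy}

{Grant, Done, Ack, Busy}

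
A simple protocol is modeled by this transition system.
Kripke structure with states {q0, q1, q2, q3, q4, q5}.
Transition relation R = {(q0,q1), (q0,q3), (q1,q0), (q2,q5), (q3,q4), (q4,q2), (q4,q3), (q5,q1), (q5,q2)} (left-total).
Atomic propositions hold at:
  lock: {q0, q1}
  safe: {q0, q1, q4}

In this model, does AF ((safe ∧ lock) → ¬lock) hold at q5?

Sat(safe ∧ lock) = {q0, q1}
Sat(¬lock) = {q2, q3, q4, q5}
Sat((safe ∧ lock) → ¬lock) = {q2, q3, q4, q5}
AF ((safe ∧ lock) → ¬lock): least fixpoint, start Z0 = {q2, q3, q4, q5}, add states with every successor in Z. Already a fixed point.
Sat(AF ((safe ∧ lock) → ¬lock)) = {q2, q3, q4, q5}
q5 ∈ Sat(AF ((safe ∧ lock) → ¬lock)) = {q2, q3, q4, q5}, so the formula holds at q5.

Yes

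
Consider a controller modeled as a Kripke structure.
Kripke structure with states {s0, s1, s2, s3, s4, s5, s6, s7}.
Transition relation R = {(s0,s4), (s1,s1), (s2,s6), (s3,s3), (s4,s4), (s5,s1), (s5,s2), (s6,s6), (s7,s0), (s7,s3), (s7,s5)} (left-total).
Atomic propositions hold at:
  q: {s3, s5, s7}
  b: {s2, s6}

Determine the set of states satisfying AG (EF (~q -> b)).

Sat(~q) = {s0, s1, s2, s4, s6}
Sat(~q -> b) = {s2, s3, s5, s6, s7}
EF (~q -> b): least fixpoint, start Z0 = {s2, s3, s5, s6, s7}, add states with some successor in Z. Already a fixed point.
Sat(EF (~q -> b)) = {s2, s3, s5, s6, s7}
AG (EF (~q -> b)): greatest fixpoint, start Z0 = {s2, s3, s5, s6, s7}, keep only states in Sat with every successor in Z. Z1 = {s2, s3, s6}; fixed.
Sat(AG (EF (~q -> b))) = {s2, s3, s6}

{s2, s3, s6}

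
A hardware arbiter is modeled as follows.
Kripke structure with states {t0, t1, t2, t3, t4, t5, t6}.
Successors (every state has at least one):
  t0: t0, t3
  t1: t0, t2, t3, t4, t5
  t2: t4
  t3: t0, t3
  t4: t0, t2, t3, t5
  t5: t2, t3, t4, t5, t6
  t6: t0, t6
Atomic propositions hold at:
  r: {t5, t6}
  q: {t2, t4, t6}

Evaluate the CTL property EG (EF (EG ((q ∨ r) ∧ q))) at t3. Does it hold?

No

Sat(q ∨ r) = {t2, t4, t5, t6}
Sat((q ∨ r) ∧ q) = {t2, t4, t6}
EG ((q ∨ r) ∧ q): greatest fixpoint, start Z0 = {t2, t4, t6}, keep only states in Sat with some successor in Z. Already a fixed point.
Sat(EG ((q ∨ r) ∧ q)) = {t2, t4, t6}
EF (EG ((q ∨ r) ∧ q)): least fixpoint, start Z0 = {t2, t4, t6}, add states with some successor in Z. Z1 = {t1, t2, t4, t5, t6}; fixed.
Sat(EF (EG ((q ∨ r) ∧ q))) = {t1, t2, t4, t5, t6}
EG (EF (EG ((q ∨ r) ∧ q))): greatest fixpoint, start Z0 = {t1, t2, t4, t5, t6}, keep only states in Sat with some successor in Z. Already a fixed point.
Sat(EG (EF (EG ((q ∨ r) ∧ q)))) = {t1, t2, t4, t5, t6}
t3 ∉ Sat(EG (EF (EG ((q ∨ r) ∧ q)))) = {t1, t2, t4, t5, t6}, so the formula does not hold at t3.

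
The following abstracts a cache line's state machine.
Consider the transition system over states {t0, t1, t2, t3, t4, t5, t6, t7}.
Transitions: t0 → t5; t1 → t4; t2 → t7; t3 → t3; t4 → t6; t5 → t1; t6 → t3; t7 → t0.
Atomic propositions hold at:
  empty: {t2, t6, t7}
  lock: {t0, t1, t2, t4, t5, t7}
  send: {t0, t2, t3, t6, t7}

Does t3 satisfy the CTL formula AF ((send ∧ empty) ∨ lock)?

Sat(send ∧ empty) = {t2, t6, t7}
Sat((send ∧ empty) ∨ lock) = {t0, t1, t2, t4, t5, t6, t7}
AF ((send ∧ empty) ∨ lock): least fixpoint, start Z0 = {t0, t1, t2, t4, t5, t6, t7}, add states with every successor in Z. Already a fixed point.
Sat(AF ((send ∧ empty) ∨ lock)) = {t0, t1, t2, t4, t5, t6, t7}
t3 ∉ Sat(AF ((send ∧ empty) ∨ lock)) = {t0, t1, t2, t4, t5, t6, t7}, so the formula does not hold at t3.

No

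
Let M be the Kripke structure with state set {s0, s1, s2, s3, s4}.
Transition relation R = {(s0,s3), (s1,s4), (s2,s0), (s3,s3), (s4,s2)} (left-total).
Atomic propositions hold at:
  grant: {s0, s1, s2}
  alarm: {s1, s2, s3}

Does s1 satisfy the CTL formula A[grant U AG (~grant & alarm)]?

Sat(~grant) = {s3, s4}
Sat(~grant & alarm) = {s3}
AG (~grant & alarm): greatest fixpoint, start Z0 = {s3}, keep only states in Sat with every successor in Z. Already a fixed point.
Sat(AG (~grant & alarm)) = {s3}
A[grant U AG (~grant & alarm)]: least fixpoint, start Z0 = Sat(AG (~grant & alarm)) = {s3}, add states in Sat(grant) with every successor in Z. Z1 = {s0, s3}; Z2 = {s0, s2, s3}; fixed.
Sat(A[grant U AG (~grant & alarm)]) = {s0, s2, s3}
s1 ∉ Sat(A[grant U AG (~grant & alarm)]) = {s0, s2, s3}, so the formula does not hold at s1.

No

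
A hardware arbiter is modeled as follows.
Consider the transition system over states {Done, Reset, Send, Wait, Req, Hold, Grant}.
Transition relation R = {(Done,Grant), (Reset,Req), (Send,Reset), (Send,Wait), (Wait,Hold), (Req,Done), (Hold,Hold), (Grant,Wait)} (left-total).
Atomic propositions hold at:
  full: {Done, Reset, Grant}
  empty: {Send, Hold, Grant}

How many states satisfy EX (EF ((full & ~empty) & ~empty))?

Sat(~empty) = {Done, Reset, Wait, Req}
Sat(full & ~empty) = {Done, Reset}
Sat((full & ~empty) & ~empty) = {Done, Reset}
EF ((full & ~empty) & ~empty): least fixpoint, start Z0 = {Done, Reset}, add states with some successor in Z. Z1 = {Done, Reset, Send, Req}; fixed.
Sat(EF ((full & ~empty) & ~empty)) = {Done, Reset, Send, Req}
Sat(EX (EF ((full & ~empty) & ~empty))) = {s : some successor in {Done, Reset, Send, Req}} = {Reset, Send, Req}
|Sat(EX (EF ((full & ~empty) & ~empty)))| = |{Reset, Send, Req}| = 3.

3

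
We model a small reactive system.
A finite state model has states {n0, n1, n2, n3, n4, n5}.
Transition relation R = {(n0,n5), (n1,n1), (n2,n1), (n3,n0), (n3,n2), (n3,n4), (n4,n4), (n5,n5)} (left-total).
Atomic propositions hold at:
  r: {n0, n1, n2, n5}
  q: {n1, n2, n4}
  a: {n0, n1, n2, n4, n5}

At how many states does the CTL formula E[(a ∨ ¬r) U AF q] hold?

Sat(¬r) = {n3, n4}
Sat(a ∨ ¬r) = {n0, n1, n2, n3, n4, n5}
AF q: least fixpoint, start Z0 = {n1, n2, n4}, add states with every successor in Z. Already a fixed point.
Sat(AF q) = {n1, n2, n4}
E[(a ∨ ¬r) U AF q]: least fixpoint, start Z0 = Sat(AF q) = {n1, n2, n4}, add states in Sat(a ∨ ¬r) with some successor in Z. Z1 = {n1, n2, n3, n4}; fixed.
Sat(E[(a ∨ ¬r) U AF q]) = {n1, n2, n3, n4}
|Sat(E[(a ∨ ¬r) U AF q])| = |{n1, n2, n3, n4}| = 4.

4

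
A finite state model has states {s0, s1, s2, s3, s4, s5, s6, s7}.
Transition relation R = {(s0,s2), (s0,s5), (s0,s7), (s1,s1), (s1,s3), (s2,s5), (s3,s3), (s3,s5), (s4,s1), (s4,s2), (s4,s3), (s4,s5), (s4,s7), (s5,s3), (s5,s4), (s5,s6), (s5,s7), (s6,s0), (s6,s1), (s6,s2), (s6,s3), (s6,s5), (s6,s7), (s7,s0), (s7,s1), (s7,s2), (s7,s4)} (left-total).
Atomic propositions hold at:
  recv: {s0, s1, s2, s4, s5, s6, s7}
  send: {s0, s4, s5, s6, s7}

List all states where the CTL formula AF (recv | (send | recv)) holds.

Sat(send | recv) = {s0, s1, s2, s4, s5, s6, s7}
Sat(recv | (send | recv)) = {s0, s1, s2, s4, s5, s6, s7}
AF (recv | (send | recv)): least fixpoint, start Z0 = {s0, s1, s2, s4, s5, s6, s7}, add states with every successor in Z. Already a fixed point.
Sat(AF (recv | (send | recv))) = {s0, s1, s2, s4, s5, s6, s7}

{s0, s1, s2, s4, s5, s6, s7}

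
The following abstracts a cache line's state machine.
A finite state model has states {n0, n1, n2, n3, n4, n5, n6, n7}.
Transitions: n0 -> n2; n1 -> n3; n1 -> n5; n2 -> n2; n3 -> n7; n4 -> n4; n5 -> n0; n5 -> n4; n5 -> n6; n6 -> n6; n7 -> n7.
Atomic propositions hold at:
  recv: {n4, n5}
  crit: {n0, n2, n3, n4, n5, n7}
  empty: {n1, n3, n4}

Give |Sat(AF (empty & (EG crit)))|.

EG crit: greatest fixpoint, start Z0 = {n0, n2, n3, n4, n5, n7}, keep only states in Sat with some successor in Z. Already a fixed point.
Sat(EG crit) = {n0, n2, n3, n4, n5, n7}
Sat(empty & (EG crit)) = {n3, n4}
AF (empty & (EG crit)): least fixpoint, start Z0 = {n3, n4}, add states with every successor in Z. Already a fixed point.
Sat(AF (empty & (EG crit))) = {n3, n4}
|Sat(AF (empty & (EG crit)))| = |{n3, n4}| = 2.

2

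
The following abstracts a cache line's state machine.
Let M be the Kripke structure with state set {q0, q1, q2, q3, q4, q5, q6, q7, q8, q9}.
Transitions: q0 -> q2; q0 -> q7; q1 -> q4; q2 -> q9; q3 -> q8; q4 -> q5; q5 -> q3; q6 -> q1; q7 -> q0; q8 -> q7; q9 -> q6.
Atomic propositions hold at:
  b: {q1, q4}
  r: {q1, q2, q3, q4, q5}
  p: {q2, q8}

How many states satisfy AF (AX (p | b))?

Sat(p | b) = {q1, q2, q4, q8}
Sat(AX (p | b)) = {s : every successor in {q1, q2, q4, q8}} = {q1, q3, q6}
AF (AX (p | b)): least fixpoint, start Z0 = {q1, q3, q6}, add states with every successor in Z. Z1 = {q1, q3, q5, q6, q9}; Z2 = {q1, q2, q3, q4, q5, q6, q9}; fixed.
Sat(AF (AX (p | b))) = {q1, q2, q3, q4, q5, q6, q9}
|Sat(AF (AX (p | b)))| = |{q1, q2, q3, q4, q5, q6, q9}| = 7.

7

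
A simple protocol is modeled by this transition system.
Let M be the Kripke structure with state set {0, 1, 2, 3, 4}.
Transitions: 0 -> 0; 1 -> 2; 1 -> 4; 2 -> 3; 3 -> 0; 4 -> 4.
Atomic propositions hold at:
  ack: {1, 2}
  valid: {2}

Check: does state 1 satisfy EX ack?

Sat(EX ack) = {s : some successor in {1, 2}} = {1}
1 ∈ Sat(EX ack) = {1}, so the formula holds at 1.

Yes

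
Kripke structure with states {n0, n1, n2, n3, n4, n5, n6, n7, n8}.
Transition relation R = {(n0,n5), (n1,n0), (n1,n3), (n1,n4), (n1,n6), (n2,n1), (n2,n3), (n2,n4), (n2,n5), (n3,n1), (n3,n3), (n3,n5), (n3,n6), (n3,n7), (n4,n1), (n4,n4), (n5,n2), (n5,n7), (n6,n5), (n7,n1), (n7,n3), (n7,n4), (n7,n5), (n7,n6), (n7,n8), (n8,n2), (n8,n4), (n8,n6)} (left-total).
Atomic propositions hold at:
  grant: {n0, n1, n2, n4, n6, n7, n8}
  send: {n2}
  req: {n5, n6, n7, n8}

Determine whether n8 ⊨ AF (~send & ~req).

Sat(~send) = {n0, n1, n3, n4, n5, n6, n7, n8}
Sat(~req) = {n0, n1, n2, n3, n4}
Sat(~send & ~req) = {n0, n1, n3, n4}
AF (~send & ~req): least fixpoint, start Z0 = {n0, n1, n3, n4}, add states with every successor in Z. Already a fixed point.
Sat(AF (~send & ~req)) = {n0, n1, n3, n4}
n8 ∉ Sat(AF (~send & ~req)) = {n0, n1, n3, n4}, so the formula does not hold at n8.

No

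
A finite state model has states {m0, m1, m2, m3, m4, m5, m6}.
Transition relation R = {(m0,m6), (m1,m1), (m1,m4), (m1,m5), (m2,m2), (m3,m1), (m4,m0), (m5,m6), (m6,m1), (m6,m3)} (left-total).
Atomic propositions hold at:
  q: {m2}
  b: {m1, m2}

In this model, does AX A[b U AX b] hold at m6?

Sat(AX b) = {s : every successor in {m1, m2}} = {m2, m3}
A[b U AX b]: least fixpoint, start Z0 = Sat(AX b) = {m2, m3}, add states in Sat(b) with every successor in Z. Already a fixed point.
Sat(A[b U AX b]) = {m2, m3}
Sat(AX A[b U AX b]) = {s : every successor in {m2, m3}} = {m2}
m6 ∉ Sat(AX A[b U AX b]) = {m2}, so the formula does not hold at m6.

No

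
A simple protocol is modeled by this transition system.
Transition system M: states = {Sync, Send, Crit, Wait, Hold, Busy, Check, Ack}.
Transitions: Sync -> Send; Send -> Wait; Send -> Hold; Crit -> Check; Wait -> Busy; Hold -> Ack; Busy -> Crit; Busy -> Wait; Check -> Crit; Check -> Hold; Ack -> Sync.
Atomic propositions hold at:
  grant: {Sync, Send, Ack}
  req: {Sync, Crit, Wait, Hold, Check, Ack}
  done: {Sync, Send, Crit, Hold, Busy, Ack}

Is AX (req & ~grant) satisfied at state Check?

Sat(~grant) = {Crit, Wait, Hold, Busy, Check}
Sat(req & ~grant) = {Crit, Wait, Hold, Check}
Sat(AX (req & ~grant)) = {s : every successor in {Crit, Wait, Hold, Check}} = {Send, Crit, Busy, Check}
Check ∈ Sat(AX (req & ~grant)) = {Send, Crit, Busy, Check}, so the formula holds at Check.

Yes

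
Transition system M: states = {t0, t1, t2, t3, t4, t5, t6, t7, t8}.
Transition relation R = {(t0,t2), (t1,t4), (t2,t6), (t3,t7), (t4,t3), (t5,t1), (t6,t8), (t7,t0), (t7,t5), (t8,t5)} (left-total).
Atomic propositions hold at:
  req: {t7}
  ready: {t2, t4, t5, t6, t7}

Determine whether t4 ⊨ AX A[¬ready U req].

Sat(¬ready) = {t0, t1, t3, t8}
A[¬ready U req]: least fixpoint, start Z0 = Sat(req) = {t7}, add states in Sat(¬ready) with every successor in Z. Z1 = {t3, t7}; fixed.
Sat(A[¬ready U req]) = {t3, t7}
Sat(AX A[¬ready U req]) = {s : every successor in {t3, t7}} = {t3, t4}
t4 ∈ Sat(AX A[¬ready U req]) = {t3, t4}, so the formula holds at t4.

Yes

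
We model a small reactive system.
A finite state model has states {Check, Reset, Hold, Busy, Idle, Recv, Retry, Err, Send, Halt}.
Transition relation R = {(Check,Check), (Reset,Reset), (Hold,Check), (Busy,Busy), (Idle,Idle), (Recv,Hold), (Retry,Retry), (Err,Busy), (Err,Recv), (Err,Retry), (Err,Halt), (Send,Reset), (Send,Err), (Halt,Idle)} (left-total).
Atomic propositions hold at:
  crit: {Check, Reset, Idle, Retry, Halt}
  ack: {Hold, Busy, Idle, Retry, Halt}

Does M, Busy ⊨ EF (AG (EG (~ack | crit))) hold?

No

Sat(~ack) = {Check, Reset, Recv, Err, Send}
Sat(~ack | crit) = {Check, Reset, Idle, Recv, Retry, Err, Send, Halt}
EG (~ack | crit): greatest fixpoint, start Z0 = {Check, Reset, Idle, Recv, Retry, Err, Send, Halt}, keep only states in Sat with some successor in Z. Z1 = {Check, Reset, Idle, Retry, Err, Send, Halt}; fixed.
Sat(EG (~ack | crit)) = {Check, Reset, Idle, Retry, Err, Send, Halt}
AG (EG (~ack | crit)): greatest fixpoint, start Z0 = {Check, Reset, Idle, Retry, Err, Send, Halt}, keep only states in Sat with every successor in Z. Z1 = {Check, Reset, Idle, Retry, Send, Halt}; Z2 = {Check, Reset, Idle, Retry, Halt}; fixed.
Sat(AG (EG (~ack | crit))) = {Check, Reset, Idle, Retry, Halt}
EF (AG (EG (~ack | crit))): least fixpoint, start Z0 = {Check, Reset, Idle, Retry, Halt}, add states with some successor in Z. Z1 = {Check, Reset, Hold, Idle, Retry, Err, Send, Halt}; Z2 = {Check, Reset, Hold, Idle, Recv, Retry, Err, Send, Halt}; fixed.
Sat(EF (AG (EG (~ack | crit)))) = {Check, Reset, Hold, Idle, Recv, Retry, Err, Send, Halt}
Busy ∉ Sat(EF (AG (EG (~ack | crit)))) = {Check, Reset, Hold, Idle, Recv, Retry, Err, Send, Halt}, so the formula does not hold at Busy.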